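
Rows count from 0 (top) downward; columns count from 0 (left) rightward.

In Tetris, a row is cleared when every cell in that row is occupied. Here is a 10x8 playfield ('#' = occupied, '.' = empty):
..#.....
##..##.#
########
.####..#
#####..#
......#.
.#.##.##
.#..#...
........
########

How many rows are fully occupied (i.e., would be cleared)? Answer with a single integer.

Check each row:
  row 0: 7 empty cells -> not full
  row 1: 3 empty cells -> not full
  row 2: 0 empty cells -> FULL (clear)
  row 3: 3 empty cells -> not full
  row 4: 2 empty cells -> not full
  row 5: 7 empty cells -> not full
  row 6: 3 empty cells -> not full
  row 7: 6 empty cells -> not full
  row 8: 8 empty cells -> not full
  row 9: 0 empty cells -> FULL (clear)
Total rows cleared: 2

Answer: 2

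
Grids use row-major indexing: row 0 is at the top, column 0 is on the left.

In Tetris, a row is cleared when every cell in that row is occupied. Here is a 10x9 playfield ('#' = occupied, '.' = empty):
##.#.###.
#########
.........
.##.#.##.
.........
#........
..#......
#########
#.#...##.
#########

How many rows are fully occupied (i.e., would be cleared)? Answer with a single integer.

Check each row:
  row 0: 3 empty cells -> not full
  row 1: 0 empty cells -> FULL (clear)
  row 2: 9 empty cells -> not full
  row 3: 4 empty cells -> not full
  row 4: 9 empty cells -> not full
  row 5: 8 empty cells -> not full
  row 6: 8 empty cells -> not full
  row 7: 0 empty cells -> FULL (clear)
  row 8: 5 empty cells -> not full
  row 9: 0 empty cells -> FULL (clear)
Total rows cleared: 3

Answer: 3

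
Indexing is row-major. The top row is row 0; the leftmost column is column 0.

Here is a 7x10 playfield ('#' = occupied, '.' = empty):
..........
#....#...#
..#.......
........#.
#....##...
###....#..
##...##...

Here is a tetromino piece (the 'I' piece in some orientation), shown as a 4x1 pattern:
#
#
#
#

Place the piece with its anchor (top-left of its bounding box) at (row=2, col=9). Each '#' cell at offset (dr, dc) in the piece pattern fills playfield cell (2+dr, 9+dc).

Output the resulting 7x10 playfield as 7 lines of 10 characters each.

Answer: ..........
#....#...#
..#......#
........##
#....##..#
###....#.#
##...##...

Derivation:
Fill (2+0,9+0) = (2,9)
Fill (2+1,9+0) = (3,9)
Fill (2+2,9+0) = (4,9)
Fill (2+3,9+0) = (5,9)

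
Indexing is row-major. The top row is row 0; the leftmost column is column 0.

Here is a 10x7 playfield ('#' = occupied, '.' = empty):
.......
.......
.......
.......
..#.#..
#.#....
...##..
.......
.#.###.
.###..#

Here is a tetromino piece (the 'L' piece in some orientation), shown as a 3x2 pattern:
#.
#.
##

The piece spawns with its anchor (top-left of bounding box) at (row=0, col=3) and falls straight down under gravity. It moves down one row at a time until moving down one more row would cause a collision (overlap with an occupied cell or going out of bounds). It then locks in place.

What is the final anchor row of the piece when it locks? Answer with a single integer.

Answer: 1

Derivation:
Spawn at (row=0, col=3). Try each row:
  row 0: fits
  row 1: fits
  row 2: blocked -> lock at row 1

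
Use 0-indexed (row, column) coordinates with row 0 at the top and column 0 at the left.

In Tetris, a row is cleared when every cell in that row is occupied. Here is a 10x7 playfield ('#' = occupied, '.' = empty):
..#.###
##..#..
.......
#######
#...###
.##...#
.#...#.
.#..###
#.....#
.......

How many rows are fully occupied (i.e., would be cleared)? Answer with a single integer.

Check each row:
  row 0: 3 empty cells -> not full
  row 1: 4 empty cells -> not full
  row 2: 7 empty cells -> not full
  row 3: 0 empty cells -> FULL (clear)
  row 4: 3 empty cells -> not full
  row 5: 4 empty cells -> not full
  row 6: 5 empty cells -> not full
  row 7: 3 empty cells -> not full
  row 8: 5 empty cells -> not full
  row 9: 7 empty cells -> not full
Total rows cleared: 1

Answer: 1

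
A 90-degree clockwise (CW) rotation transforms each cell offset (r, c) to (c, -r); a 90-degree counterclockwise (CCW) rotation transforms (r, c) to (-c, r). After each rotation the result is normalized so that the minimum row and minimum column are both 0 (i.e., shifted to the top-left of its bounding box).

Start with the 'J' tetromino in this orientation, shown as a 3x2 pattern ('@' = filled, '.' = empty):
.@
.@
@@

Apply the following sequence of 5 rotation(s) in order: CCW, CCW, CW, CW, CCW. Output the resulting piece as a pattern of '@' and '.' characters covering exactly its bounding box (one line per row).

Answer: @@@
..@

Derivation:
Start:
.@
.@
@@
After rotation 1 (CCW):
@@@
..@
After rotation 2 (CCW):
@@
@.
@.
After rotation 3 (CW):
@@@
..@
After rotation 4 (CW):
.@
.@
@@
After rotation 5 (CCW):
@@@
..@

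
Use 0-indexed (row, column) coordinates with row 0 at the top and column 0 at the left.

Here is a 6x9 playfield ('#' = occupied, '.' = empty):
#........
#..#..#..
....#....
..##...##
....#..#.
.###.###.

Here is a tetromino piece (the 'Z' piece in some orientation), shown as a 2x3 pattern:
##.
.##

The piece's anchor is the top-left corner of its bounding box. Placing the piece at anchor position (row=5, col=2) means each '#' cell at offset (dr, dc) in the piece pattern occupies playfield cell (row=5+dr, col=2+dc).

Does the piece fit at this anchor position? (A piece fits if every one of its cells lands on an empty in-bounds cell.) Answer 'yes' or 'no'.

Check each piece cell at anchor (5, 2):
  offset (0,0) -> (5,2): occupied ('#') -> FAIL
  offset (0,1) -> (5,3): occupied ('#') -> FAIL
  offset (1,1) -> (6,3): out of bounds -> FAIL
  offset (1,2) -> (6,4): out of bounds -> FAIL
All cells valid: no

Answer: no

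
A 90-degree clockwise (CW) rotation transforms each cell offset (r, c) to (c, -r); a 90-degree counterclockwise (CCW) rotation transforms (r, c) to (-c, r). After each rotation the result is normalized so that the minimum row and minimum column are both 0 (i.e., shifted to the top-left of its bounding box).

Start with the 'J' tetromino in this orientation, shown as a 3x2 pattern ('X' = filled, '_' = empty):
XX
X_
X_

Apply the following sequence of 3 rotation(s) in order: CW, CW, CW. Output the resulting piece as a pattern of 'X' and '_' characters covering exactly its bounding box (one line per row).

Answer: X__
XXX

Derivation:
Start:
XX
X_
X_
After rotation 1 (CW):
XXX
__X
After rotation 2 (CW):
_X
_X
XX
After rotation 3 (CW):
X__
XXX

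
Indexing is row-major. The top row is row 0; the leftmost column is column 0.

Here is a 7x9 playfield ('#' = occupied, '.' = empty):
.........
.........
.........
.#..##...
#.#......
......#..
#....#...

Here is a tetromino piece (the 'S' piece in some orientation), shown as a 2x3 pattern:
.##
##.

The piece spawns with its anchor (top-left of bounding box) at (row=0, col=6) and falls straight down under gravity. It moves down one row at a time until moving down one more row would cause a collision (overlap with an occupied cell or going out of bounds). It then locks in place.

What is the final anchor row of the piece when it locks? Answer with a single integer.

Answer: 3

Derivation:
Spawn at (row=0, col=6). Try each row:
  row 0: fits
  row 1: fits
  row 2: fits
  row 3: fits
  row 4: blocked -> lock at row 3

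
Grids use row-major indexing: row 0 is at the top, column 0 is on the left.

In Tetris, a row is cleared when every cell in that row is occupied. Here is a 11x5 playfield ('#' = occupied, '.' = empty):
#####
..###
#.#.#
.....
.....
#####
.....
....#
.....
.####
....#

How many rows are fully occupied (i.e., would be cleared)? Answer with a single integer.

Check each row:
  row 0: 0 empty cells -> FULL (clear)
  row 1: 2 empty cells -> not full
  row 2: 2 empty cells -> not full
  row 3: 5 empty cells -> not full
  row 4: 5 empty cells -> not full
  row 5: 0 empty cells -> FULL (clear)
  row 6: 5 empty cells -> not full
  row 7: 4 empty cells -> not full
  row 8: 5 empty cells -> not full
  row 9: 1 empty cell -> not full
  row 10: 4 empty cells -> not full
Total rows cleared: 2

Answer: 2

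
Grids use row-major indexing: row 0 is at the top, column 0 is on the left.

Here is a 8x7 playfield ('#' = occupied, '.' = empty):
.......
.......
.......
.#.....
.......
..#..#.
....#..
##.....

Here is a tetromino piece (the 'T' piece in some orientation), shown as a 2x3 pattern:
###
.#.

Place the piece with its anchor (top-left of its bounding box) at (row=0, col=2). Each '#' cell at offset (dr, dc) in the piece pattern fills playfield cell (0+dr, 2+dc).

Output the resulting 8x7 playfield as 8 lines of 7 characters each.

Fill (0+0,2+0) = (0,2)
Fill (0+0,2+1) = (0,3)
Fill (0+0,2+2) = (0,4)
Fill (0+1,2+1) = (1,3)

Answer: ..###..
...#...
.......
.#.....
.......
..#..#.
....#..
##.....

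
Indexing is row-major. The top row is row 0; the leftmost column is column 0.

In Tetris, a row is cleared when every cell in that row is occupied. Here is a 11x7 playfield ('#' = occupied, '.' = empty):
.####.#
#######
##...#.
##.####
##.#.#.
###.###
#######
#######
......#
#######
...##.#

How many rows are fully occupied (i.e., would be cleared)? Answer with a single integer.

Check each row:
  row 0: 2 empty cells -> not full
  row 1: 0 empty cells -> FULL (clear)
  row 2: 4 empty cells -> not full
  row 3: 1 empty cell -> not full
  row 4: 3 empty cells -> not full
  row 5: 1 empty cell -> not full
  row 6: 0 empty cells -> FULL (clear)
  row 7: 0 empty cells -> FULL (clear)
  row 8: 6 empty cells -> not full
  row 9: 0 empty cells -> FULL (clear)
  row 10: 4 empty cells -> not full
Total rows cleared: 4

Answer: 4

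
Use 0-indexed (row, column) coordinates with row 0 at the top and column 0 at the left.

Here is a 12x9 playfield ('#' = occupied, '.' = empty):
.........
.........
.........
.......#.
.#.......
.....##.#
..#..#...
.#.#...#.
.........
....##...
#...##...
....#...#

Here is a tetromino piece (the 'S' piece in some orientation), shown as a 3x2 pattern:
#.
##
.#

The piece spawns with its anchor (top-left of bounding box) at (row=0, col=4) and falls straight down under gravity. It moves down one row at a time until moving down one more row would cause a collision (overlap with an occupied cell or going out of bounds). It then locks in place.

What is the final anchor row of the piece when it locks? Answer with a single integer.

Spawn at (row=0, col=4). Try each row:
  row 0: fits
  row 1: fits
  row 2: fits
  row 3: blocked -> lock at row 2

Answer: 2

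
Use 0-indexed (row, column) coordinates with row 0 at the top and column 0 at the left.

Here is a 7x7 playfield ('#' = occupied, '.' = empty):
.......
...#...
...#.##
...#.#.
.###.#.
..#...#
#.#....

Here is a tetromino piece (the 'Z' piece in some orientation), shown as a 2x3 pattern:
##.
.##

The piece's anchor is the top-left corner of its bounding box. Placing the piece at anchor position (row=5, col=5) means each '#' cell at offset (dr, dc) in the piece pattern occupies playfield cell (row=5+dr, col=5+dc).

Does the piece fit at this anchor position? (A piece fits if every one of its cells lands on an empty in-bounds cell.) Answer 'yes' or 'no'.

Answer: no

Derivation:
Check each piece cell at anchor (5, 5):
  offset (0,0) -> (5,5): empty -> OK
  offset (0,1) -> (5,6): occupied ('#') -> FAIL
  offset (1,1) -> (6,6): empty -> OK
  offset (1,2) -> (6,7): out of bounds -> FAIL
All cells valid: no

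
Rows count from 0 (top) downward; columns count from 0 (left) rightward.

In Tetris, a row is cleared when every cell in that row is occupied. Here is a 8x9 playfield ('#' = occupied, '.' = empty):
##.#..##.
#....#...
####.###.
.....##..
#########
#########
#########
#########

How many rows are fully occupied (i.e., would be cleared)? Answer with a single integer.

Answer: 4

Derivation:
Check each row:
  row 0: 4 empty cells -> not full
  row 1: 7 empty cells -> not full
  row 2: 2 empty cells -> not full
  row 3: 7 empty cells -> not full
  row 4: 0 empty cells -> FULL (clear)
  row 5: 0 empty cells -> FULL (clear)
  row 6: 0 empty cells -> FULL (clear)
  row 7: 0 empty cells -> FULL (clear)
Total rows cleared: 4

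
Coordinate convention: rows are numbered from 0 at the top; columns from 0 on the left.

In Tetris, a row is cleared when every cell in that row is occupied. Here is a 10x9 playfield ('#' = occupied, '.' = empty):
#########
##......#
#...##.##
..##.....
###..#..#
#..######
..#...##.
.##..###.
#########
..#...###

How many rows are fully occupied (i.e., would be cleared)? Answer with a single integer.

Check each row:
  row 0: 0 empty cells -> FULL (clear)
  row 1: 6 empty cells -> not full
  row 2: 4 empty cells -> not full
  row 3: 7 empty cells -> not full
  row 4: 4 empty cells -> not full
  row 5: 2 empty cells -> not full
  row 6: 6 empty cells -> not full
  row 7: 4 empty cells -> not full
  row 8: 0 empty cells -> FULL (clear)
  row 9: 5 empty cells -> not full
Total rows cleared: 2

Answer: 2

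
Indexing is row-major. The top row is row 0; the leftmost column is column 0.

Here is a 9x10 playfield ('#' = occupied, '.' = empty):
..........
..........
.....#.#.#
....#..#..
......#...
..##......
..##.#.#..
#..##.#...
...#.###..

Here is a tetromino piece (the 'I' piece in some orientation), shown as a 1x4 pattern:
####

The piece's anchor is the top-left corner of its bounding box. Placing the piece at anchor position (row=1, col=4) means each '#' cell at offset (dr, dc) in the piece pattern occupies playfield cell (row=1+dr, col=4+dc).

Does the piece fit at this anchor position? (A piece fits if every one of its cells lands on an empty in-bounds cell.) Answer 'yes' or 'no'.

Check each piece cell at anchor (1, 4):
  offset (0,0) -> (1,4): empty -> OK
  offset (0,1) -> (1,5): empty -> OK
  offset (0,2) -> (1,6): empty -> OK
  offset (0,3) -> (1,7): empty -> OK
All cells valid: yes

Answer: yes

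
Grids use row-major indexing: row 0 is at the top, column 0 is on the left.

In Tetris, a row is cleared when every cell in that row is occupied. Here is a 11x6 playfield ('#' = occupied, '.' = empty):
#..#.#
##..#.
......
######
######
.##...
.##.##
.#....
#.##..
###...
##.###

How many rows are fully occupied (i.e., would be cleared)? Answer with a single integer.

Answer: 2

Derivation:
Check each row:
  row 0: 3 empty cells -> not full
  row 1: 3 empty cells -> not full
  row 2: 6 empty cells -> not full
  row 3: 0 empty cells -> FULL (clear)
  row 4: 0 empty cells -> FULL (clear)
  row 5: 4 empty cells -> not full
  row 6: 2 empty cells -> not full
  row 7: 5 empty cells -> not full
  row 8: 3 empty cells -> not full
  row 9: 3 empty cells -> not full
  row 10: 1 empty cell -> not full
Total rows cleared: 2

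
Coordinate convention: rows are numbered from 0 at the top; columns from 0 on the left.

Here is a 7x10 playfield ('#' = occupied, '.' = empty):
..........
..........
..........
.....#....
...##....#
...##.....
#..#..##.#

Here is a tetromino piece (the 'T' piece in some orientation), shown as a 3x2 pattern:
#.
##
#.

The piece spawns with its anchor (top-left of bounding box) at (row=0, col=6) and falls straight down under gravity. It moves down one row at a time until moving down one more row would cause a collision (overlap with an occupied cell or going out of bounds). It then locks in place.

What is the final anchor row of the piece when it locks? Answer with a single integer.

Answer: 3

Derivation:
Spawn at (row=0, col=6). Try each row:
  row 0: fits
  row 1: fits
  row 2: fits
  row 3: fits
  row 4: blocked -> lock at row 3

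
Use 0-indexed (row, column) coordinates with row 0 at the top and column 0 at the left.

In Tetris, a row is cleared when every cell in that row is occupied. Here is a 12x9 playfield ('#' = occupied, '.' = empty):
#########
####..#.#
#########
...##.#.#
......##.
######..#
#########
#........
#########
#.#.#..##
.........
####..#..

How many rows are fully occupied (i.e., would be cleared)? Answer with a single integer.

Answer: 4

Derivation:
Check each row:
  row 0: 0 empty cells -> FULL (clear)
  row 1: 3 empty cells -> not full
  row 2: 0 empty cells -> FULL (clear)
  row 3: 5 empty cells -> not full
  row 4: 7 empty cells -> not full
  row 5: 2 empty cells -> not full
  row 6: 0 empty cells -> FULL (clear)
  row 7: 8 empty cells -> not full
  row 8: 0 empty cells -> FULL (clear)
  row 9: 4 empty cells -> not full
  row 10: 9 empty cells -> not full
  row 11: 4 empty cells -> not full
Total rows cleared: 4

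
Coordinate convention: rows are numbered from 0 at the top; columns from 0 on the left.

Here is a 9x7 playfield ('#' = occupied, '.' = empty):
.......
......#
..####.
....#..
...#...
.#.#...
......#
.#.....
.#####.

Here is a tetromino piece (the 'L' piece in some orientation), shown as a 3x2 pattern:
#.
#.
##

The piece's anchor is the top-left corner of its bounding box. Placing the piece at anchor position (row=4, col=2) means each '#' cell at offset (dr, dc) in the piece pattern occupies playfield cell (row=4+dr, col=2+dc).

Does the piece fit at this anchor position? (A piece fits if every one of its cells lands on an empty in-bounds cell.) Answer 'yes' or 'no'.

Answer: yes

Derivation:
Check each piece cell at anchor (4, 2):
  offset (0,0) -> (4,2): empty -> OK
  offset (1,0) -> (5,2): empty -> OK
  offset (2,0) -> (6,2): empty -> OK
  offset (2,1) -> (6,3): empty -> OK
All cells valid: yes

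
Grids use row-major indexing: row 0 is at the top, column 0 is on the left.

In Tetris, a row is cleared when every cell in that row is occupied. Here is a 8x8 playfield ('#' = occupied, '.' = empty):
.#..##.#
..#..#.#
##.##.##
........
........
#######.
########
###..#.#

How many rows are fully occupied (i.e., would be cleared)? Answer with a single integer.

Answer: 1

Derivation:
Check each row:
  row 0: 4 empty cells -> not full
  row 1: 5 empty cells -> not full
  row 2: 2 empty cells -> not full
  row 3: 8 empty cells -> not full
  row 4: 8 empty cells -> not full
  row 5: 1 empty cell -> not full
  row 6: 0 empty cells -> FULL (clear)
  row 7: 3 empty cells -> not full
Total rows cleared: 1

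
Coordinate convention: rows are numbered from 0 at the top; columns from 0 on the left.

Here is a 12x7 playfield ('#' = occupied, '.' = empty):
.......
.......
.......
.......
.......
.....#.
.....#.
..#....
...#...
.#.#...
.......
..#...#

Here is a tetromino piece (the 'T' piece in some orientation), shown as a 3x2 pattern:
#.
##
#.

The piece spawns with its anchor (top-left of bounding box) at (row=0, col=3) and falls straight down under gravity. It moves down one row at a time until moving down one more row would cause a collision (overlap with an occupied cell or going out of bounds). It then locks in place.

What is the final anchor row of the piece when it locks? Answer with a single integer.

Answer: 5

Derivation:
Spawn at (row=0, col=3). Try each row:
  row 0: fits
  row 1: fits
  row 2: fits
  row 3: fits
  row 4: fits
  row 5: fits
  row 6: blocked -> lock at row 5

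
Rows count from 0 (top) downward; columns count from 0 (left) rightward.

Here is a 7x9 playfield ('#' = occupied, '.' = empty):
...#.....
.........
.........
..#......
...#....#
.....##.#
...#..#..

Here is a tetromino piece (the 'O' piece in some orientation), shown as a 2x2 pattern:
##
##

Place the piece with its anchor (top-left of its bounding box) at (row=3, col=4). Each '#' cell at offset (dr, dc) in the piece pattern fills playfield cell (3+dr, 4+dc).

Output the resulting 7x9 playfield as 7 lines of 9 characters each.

Fill (3+0,4+0) = (3,4)
Fill (3+0,4+1) = (3,5)
Fill (3+1,4+0) = (4,4)
Fill (3+1,4+1) = (4,5)

Answer: ...#.....
.........
.........
..#.##...
...###..#
.....##.#
...#..#..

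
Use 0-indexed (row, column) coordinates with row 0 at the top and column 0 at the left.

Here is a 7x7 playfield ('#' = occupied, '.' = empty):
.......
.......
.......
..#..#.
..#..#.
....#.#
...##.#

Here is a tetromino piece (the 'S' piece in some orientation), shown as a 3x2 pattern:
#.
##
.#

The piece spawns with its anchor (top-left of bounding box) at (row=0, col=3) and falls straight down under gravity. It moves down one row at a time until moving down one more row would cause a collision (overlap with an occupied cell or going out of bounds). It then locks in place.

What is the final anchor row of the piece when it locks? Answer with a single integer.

Spawn at (row=0, col=3). Try each row:
  row 0: fits
  row 1: fits
  row 2: fits
  row 3: blocked -> lock at row 2

Answer: 2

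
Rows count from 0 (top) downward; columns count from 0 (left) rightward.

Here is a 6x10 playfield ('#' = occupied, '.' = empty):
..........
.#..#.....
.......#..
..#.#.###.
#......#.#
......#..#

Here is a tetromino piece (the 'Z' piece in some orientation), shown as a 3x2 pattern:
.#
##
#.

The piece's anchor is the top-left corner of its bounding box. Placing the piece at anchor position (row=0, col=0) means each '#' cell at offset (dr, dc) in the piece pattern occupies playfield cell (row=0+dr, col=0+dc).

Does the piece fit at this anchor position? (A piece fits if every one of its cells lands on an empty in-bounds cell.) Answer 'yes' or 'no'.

Check each piece cell at anchor (0, 0):
  offset (0,1) -> (0,1): empty -> OK
  offset (1,0) -> (1,0): empty -> OK
  offset (1,1) -> (1,1): occupied ('#') -> FAIL
  offset (2,0) -> (2,0): empty -> OK
All cells valid: no

Answer: no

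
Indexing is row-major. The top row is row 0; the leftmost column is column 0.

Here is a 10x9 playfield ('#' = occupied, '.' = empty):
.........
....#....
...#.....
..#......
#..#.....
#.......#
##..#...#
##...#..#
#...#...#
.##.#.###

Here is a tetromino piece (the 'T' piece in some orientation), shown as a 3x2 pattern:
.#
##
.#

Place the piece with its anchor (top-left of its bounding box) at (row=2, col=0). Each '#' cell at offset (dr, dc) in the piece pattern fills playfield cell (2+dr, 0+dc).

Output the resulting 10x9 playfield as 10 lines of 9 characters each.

Fill (2+0,0+1) = (2,1)
Fill (2+1,0+0) = (3,0)
Fill (2+1,0+1) = (3,1)
Fill (2+2,0+1) = (4,1)

Answer: .........
....#....
.#.#.....
###......
##.#.....
#.......#
##..#...#
##...#..#
#...#...#
.##.#.###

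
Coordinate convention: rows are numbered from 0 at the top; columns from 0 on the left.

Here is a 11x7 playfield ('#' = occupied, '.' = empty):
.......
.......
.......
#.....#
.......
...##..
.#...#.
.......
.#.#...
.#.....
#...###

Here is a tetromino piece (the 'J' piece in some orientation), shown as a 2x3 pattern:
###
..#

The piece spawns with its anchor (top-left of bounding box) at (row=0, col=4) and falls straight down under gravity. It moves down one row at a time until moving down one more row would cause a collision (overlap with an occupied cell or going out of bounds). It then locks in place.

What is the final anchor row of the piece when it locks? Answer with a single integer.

Spawn at (row=0, col=4). Try each row:
  row 0: fits
  row 1: fits
  row 2: blocked -> lock at row 1

Answer: 1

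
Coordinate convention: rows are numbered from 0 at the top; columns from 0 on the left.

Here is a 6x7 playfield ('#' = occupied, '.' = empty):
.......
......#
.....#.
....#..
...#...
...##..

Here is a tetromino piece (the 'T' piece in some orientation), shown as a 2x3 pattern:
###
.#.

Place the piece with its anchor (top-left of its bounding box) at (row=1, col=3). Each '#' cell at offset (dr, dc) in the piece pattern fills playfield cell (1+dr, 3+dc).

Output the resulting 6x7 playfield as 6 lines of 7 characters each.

Answer: .......
...####
....##.
....#..
...#...
...##..

Derivation:
Fill (1+0,3+0) = (1,3)
Fill (1+0,3+1) = (1,4)
Fill (1+0,3+2) = (1,5)
Fill (1+1,3+1) = (2,4)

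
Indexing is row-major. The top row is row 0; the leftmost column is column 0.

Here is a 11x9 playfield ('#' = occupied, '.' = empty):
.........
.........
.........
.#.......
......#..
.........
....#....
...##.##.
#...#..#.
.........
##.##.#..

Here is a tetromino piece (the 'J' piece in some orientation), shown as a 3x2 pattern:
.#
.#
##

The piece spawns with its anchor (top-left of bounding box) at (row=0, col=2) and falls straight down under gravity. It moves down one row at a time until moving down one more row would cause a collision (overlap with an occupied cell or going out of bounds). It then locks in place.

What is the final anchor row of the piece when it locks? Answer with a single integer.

Answer: 4

Derivation:
Spawn at (row=0, col=2). Try each row:
  row 0: fits
  row 1: fits
  row 2: fits
  row 3: fits
  row 4: fits
  row 5: blocked -> lock at row 4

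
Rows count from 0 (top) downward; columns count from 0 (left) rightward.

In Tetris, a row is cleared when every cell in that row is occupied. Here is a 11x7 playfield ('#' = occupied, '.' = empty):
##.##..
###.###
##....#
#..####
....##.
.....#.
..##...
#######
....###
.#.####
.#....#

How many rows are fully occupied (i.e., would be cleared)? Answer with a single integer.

Check each row:
  row 0: 3 empty cells -> not full
  row 1: 1 empty cell -> not full
  row 2: 4 empty cells -> not full
  row 3: 2 empty cells -> not full
  row 4: 5 empty cells -> not full
  row 5: 6 empty cells -> not full
  row 6: 5 empty cells -> not full
  row 7: 0 empty cells -> FULL (clear)
  row 8: 4 empty cells -> not full
  row 9: 2 empty cells -> not full
  row 10: 5 empty cells -> not full
Total rows cleared: 1

Answer: 1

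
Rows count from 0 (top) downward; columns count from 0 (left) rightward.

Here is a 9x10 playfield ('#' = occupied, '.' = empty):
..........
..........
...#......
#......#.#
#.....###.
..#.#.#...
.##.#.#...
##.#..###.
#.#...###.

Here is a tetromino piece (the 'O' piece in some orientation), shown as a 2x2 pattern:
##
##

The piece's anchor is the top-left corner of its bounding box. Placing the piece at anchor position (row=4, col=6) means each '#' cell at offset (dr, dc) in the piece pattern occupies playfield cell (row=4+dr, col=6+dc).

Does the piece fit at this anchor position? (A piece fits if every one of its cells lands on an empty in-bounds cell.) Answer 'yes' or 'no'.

Answer: no

Derivation:
Check each piece cell at anchor (4, 6):
  offset (0,0) -> (4,6): occupied ('#') -> FAIL
  offset (0,1) -> (4,7): occupied ('#') -> FAIL
  offset (1,0) -> (5,6): occupied ('#') -> FAIL
  offset (1,1) -> (5,7): empty -> OK
All cells valid: no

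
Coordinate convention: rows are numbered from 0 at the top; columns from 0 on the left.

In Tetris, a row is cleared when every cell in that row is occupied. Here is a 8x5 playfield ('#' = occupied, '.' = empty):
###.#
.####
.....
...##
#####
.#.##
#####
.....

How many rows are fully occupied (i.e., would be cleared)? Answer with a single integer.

Check each row:
  row 0: 1 empty cell -> not full
  row 1: 1 empty cell -> not full
  row 2: 5 empty cells -> not full
  row 3: 3 empty cells -> not full
  row 4: 0 empty cells -> FULL (clear)
  row 5: 2 empty cells -> not full
  row 6: 0 empty cells -> FULL (clear)
  row 7: 5 empty cells -> not full
Total rows cleared: 2

Answer: 2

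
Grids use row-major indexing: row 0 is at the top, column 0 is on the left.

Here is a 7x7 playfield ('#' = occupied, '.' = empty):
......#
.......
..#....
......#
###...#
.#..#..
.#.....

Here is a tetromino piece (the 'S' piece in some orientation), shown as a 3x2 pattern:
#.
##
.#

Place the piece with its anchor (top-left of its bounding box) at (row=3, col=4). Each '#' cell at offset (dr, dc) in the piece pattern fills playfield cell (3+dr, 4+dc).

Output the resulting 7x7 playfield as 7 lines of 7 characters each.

Answer: ......#
.......
..#....
....#.#
###.###
.#..##.
.#.....

Derivation:
Fill (3+0,4+0) = (3,4)
Fill (3+1,4+0) = (4,4)
Fill (3+1,4+1) = (4,5)
Fill (3+2,4+1) = (5,5)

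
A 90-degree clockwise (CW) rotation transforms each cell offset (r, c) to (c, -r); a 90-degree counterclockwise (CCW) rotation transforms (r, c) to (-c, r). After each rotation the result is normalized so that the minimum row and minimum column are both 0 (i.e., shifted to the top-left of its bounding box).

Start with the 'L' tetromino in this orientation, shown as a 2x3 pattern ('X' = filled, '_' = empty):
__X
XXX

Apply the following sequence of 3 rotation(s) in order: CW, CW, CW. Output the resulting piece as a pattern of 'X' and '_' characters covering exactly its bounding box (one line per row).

Answer: XX
_X
_X

Derivation:
Start:
__X
XXX
After rotation 1 (CW):
X_
X_
XX
After rotation 2 (CW):
XXX
X__
After rotation 3 (CW):
XX
_X
_X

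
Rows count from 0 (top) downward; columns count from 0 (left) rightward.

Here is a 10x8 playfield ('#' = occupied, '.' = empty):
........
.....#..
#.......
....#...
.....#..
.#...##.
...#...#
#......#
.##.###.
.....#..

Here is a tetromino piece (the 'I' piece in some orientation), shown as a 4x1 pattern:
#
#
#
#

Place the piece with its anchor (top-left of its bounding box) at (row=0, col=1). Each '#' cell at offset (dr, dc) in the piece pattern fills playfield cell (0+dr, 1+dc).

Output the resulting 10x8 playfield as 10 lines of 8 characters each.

Answer: .#......
.#...#..
##......
.#..#...
.....#..
.#...##.
...#...#
#......#
.##.###.
.....#..

Derivation:
Fill (0+0,1+0) = (0,1)
Fill (0+1,1+0) = (1,1)
Fill (0+2,1+0) = (2,1)
Fill (0+3,1+0) = (3,1)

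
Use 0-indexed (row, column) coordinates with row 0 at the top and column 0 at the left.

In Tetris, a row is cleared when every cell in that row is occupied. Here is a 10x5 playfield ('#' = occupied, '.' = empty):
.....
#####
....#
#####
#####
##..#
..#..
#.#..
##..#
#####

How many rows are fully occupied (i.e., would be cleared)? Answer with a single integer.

Answer: 4

Derivation:
Check each row:
  row 0: 5 empty cells -> not full
  row 1: 0 empty cells -> FULL (clear)
  row 2: 4 empty cells -> not full
  row 3: 0 empty cells -> FULL (clear)
  row 4: 0 empty cells -> FULL (clear)
  row 5: 2 empty cells -> not full
  row 6: 4 empty cells -> not full
  row 7: 3 empty cells -> not full
  row 8: 2 empty cells -> not full
  row 9: 0 empty cells -> FULL (clear)
Total rows cleared: 4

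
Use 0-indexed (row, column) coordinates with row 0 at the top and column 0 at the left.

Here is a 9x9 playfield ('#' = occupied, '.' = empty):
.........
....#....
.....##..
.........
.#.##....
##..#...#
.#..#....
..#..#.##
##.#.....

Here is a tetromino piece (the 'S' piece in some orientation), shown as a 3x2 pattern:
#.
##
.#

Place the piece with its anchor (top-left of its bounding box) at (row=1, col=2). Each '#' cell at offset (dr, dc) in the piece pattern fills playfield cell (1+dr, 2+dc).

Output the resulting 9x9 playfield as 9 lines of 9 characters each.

Answer: .........
..#.#....
..##.##..
...#.....
.#.##....
##..#...#
.#..#....
..#..#.##
##.#.....

Derivation:
Fill (1+0,2+0) = (1,2)
Fill (1+1,2+0) = (2,2)
Fill (1+1,2+1) = (2,3)
Fill (1+2,2+1) = (3,3)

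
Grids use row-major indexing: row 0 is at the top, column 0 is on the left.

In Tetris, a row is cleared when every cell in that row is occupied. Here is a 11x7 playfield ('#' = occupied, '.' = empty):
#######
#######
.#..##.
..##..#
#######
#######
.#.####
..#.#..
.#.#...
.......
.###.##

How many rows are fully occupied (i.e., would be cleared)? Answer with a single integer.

Answer: 4

Derivation:
Check each row:
  row 0: 0 empty cells -> FULL (clear)
  row 1: 0 empty cells -> FULL (clear)
  row 2: 4 empty cells -> not full
  row 3: 4 empty cells -> not full
  row 4: 0 empty cells -> FULL (clear)
  row 5: 0 empty cells -> FULL (clear)
  row 6: 2 empty cells -> not full
  row 7: 5 empty cells -> not full
  row 8: 5 empty cells -> not full
  row 9: 7 empty cells -> not full
  row 10: 2 empty cells -> not full
Total rows cleared: 4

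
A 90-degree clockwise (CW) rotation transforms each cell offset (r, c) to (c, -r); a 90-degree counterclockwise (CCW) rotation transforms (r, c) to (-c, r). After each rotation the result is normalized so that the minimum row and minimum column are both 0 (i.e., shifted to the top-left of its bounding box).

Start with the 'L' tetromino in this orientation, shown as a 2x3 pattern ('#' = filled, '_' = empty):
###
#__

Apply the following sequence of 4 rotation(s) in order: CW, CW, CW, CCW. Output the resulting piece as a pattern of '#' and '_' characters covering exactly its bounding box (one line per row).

Answer: __#
###

Derivation:
Start:
###
#__
After rotation 1 (CW):
##
_#
_#
After rotation 2 (CW):
__#
###
After rotation 3 (CW):
#_
#_
##
After rotation 4 (CCW):
__#
###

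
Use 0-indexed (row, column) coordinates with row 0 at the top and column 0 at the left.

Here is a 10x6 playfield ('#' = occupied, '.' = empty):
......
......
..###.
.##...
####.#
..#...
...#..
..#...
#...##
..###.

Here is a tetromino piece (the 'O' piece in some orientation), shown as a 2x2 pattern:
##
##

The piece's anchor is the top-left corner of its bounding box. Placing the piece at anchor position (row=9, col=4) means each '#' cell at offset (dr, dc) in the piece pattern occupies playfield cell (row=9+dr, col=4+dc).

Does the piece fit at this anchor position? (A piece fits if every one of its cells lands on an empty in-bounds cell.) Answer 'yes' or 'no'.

Answer: no

Derivation:
Check each piece cell at anchor (9, 4):
  offset (0,0) -> (9,4): occupied ('#') -> FAIL
  offset (0,1) -> (9,5): empty -> OK
  offset (1,0) -> (10,4): out of bounds -> FAIL
  offset (1,1) -> (10,5): out of bounds -> FAIL
All cells valid: no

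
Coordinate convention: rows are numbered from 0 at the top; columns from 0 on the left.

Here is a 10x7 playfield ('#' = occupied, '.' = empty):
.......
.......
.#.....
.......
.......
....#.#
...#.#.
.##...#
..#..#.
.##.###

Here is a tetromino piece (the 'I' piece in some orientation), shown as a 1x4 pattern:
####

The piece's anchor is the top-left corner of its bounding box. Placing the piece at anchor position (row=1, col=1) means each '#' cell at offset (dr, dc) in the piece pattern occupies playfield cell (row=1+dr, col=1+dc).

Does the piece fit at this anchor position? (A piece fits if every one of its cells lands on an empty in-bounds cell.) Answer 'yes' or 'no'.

Check each piece cell at anchor (1, 1):
  offset (0,0) -> (1,1): empty -> OK
  offset (0,1) -> (1,2): empty -> OK
  offset (0,2) -> (1,3): empty -> OK
  offset (0,3) -> (1,4): empty -> OK
All cells valid: yes

Answer: yes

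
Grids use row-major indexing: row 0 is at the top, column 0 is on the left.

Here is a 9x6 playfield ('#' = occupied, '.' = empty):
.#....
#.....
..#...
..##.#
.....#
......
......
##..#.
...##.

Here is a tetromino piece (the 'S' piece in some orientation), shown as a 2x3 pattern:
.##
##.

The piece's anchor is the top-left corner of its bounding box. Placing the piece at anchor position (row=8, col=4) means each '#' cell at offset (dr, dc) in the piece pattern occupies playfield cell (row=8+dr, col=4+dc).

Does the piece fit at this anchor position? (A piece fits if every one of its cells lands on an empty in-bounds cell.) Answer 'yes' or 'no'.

Check each piece cell at anchor (8, 4):
  offset (0,1) -> (8,5): empty -> OK
  offset (0,2) -> (8,6): out of bounds -> FAIL
  offset (1,0) -> (9,4): out of bounds -> FAIL
  offset (1,1) -> (9,5): out of bounds -> FAIL
All cells valid: no

Answer: no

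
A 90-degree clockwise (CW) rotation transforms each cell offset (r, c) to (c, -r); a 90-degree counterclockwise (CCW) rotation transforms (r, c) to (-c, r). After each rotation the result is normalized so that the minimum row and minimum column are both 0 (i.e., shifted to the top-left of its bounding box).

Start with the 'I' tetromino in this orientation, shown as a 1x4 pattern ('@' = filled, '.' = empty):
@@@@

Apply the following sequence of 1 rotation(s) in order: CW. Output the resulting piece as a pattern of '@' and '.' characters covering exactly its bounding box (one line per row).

Answer: @
@
@
@

Derivation:
Start:
@@@@
After rotation 1 (CW):
@
@
@
@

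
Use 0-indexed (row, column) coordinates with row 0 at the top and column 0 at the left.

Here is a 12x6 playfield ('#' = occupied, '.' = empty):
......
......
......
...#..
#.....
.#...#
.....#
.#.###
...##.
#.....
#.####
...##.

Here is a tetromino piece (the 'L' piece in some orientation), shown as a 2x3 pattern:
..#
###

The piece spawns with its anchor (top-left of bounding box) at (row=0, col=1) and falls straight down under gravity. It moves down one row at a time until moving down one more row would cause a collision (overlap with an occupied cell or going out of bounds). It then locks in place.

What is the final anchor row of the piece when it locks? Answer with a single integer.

Spawn at (row=0, col=1). Try each row:
  row 0: fits
  row 1: fits
  row 2: blocked -> lock at row 1

Answer: 1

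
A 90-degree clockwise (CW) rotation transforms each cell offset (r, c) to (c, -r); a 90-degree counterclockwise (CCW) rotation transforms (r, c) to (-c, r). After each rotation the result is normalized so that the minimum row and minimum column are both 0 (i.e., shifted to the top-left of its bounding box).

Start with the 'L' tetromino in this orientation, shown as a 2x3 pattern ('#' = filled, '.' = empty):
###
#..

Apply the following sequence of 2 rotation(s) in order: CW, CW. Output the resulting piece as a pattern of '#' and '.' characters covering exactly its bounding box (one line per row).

Start:
###
#..
After rotation 1 (CW):
##
.#
.#
After rotation 2 (CW):
..#
###

Answer: ..#
###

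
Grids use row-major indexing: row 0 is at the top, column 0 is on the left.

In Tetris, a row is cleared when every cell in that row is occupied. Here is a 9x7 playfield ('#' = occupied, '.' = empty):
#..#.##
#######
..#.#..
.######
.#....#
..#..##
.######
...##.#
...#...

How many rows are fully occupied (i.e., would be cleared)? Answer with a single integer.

Check each row:
  row 0: 3 empty cells -> not full
  row 1: 0 empty cells -> FULL (clear)
  row 2: 5 empty cells -> not full
  row 3: 1 empty cell -> not full
  row 4: 5 empty cells -> not full
  row 5: 4 empty cells -> not full
  row 6: 1 empty cell -> not full
  row 7: 4 empty cells -> not full
  row 8: 6 empty cells -> not full
Total rows cleared: 1

Answer: 1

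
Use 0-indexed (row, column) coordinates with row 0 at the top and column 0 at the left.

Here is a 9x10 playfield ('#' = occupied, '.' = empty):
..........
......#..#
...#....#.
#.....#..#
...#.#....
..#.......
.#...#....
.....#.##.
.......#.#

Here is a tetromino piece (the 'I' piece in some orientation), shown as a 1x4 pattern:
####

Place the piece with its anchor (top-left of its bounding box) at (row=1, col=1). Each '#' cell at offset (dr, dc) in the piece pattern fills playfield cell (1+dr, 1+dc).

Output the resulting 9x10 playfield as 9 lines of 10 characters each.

Answer: ..........
.####.#..#
...#....#.
#.....#..#
...#.#....
..#.......
.#...#....
.....#.##.
.......#.#

Derivation:
Fill (1+0,1+0) = (1,1)
Fill (1+0,1+1) = (1,2)
Fill (1+0,1+2) = (1,3)
Fill (1+0,1+3) = (1,4)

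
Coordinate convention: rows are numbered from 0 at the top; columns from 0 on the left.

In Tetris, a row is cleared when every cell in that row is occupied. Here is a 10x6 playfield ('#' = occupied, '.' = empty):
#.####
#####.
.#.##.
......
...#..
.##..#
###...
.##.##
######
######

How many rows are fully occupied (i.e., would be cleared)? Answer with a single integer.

Answer: 2

Derivation:
Check each row:
  row 0: 1 empty cell -> not full
  row 1: 1 empty cell -> not full
  row 2: 3 empty cells -> not full
  row 3: 6 empty cells -> not full
  row 4: 5 empty cells -> not full
  row 5: 3 empty cells -> not full
  row 6: 3 empty cells -> not full
  row 7: 2 empty cells -> not full
  row 8: 0 empty cells -> FULL (clear)
  row 9: 0 empty cells -> FULL (clear)
Total rows cleared: 2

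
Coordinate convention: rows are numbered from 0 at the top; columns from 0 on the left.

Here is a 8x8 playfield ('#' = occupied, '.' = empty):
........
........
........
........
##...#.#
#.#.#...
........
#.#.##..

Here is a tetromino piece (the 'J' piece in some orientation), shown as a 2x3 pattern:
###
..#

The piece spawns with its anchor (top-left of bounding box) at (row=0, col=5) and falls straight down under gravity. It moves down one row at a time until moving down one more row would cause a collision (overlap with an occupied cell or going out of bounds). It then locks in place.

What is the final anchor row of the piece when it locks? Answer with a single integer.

Answer: 2

Derivation:
Spawn at (row=0, col=5). Try each row:
  row 0: fits
  row 1: fits
  row 2: fits
  row 3: blocked -> lock at row 2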